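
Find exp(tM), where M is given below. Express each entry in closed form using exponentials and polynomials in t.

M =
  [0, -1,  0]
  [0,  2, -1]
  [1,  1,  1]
e^{tM} =
  [t^2*exp(t)/2 - t*exp(t) + exp(t), -t*exp(t), t^2*exp(t)/2]
  [-t^2*exp(t)/2, t*exp(t) + exp(t), -t^2*exp(t)/2 - t*exp(t)]
  [-t^2*exp(t)/2 + t*exp(t), t*exp(t), -t^2*exp(t)/2 + exp(t)]

Strategy: write M = P · J · P⁻¹ where J is a Jordan canonical form, so e^{tM} = P · e^{tJ} · P⁻¹, and e^{tJ} can be computed block-by-block.

M has Jordan form
J =
  [1, 1, 0]
  [0, 1, 1]
  [0, 0, 1]
(up to reordering of blocks).

Per-block formulas:
  For a 3×3 Jordan block J_3(1): exp(t · J_3(1)) = e^(1t)·(I + t·N + (t^2/2)·N^2), where N is the 3×3 nilpotent shift.

After assembling e^{tJ} and conjugating by P, we get:

e^{tM} =
  [t^2*exp(t)/2 - t*exp(t) + exp(t), -t*exp(t), t^2*exp(t)/2]
  [-t^2*exp(t)/2, t*exp(t) + exp(t), -t^2*exp(t)/2 - t*exp(t)]
  [-t^2*exp(t)/2 + t*exp(t), t*exp(t), -t^2*exp(t)/2 + exp(t)]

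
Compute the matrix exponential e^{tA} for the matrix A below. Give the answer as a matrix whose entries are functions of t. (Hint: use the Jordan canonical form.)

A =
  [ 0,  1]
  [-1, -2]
e^{tA} =
  [t*exp(-t) + exp(-t), t*exp(-t)]
  [-t*exp(-t), -t*exp(-t) + exp(-t)]

Strategy: write A = P · J · P⁻¹ where J is a Jordan canonical form, so e^{tA} = P · e^{tJ} · P⁻¹, and e^{tJ} can be computed block-by-block.

A has Jordan form
J =
  [-1,  1]
  [ 0, -1]
(up to reordering of blocks).

Per-block formulas:
  For a 2×2 Jordan block J_2(-1): exp(t · J_2(-1)) = e^(-1t)·(I + t·N), where N is the 2×2 nilpotent shift.

After assembling e^{tJ} and conjugating by P, we get:

e^{tA} =
  [t*exp(-t) + exp(-t), t*exp(-t)]
  [-t*exp(-t), -t*exp(-t) + exp(-t)]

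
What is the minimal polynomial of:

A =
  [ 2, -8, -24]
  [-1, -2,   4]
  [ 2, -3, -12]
x^3 + 12*x^2 + 48*x + 64

The characteristic polynomial is χ_A(x) = (x + 4)^3, so the eigenvalues are known. The minimal polynomial is
  m_A(x) = Π_λ (x − λ)^{k_λ}
where k_λ is the size of the *largest* Jordan block for λ (equivalently, the smallest k with (A − λI)^k v = 0 for every generalised eigenvector v of λ).

  λ = -4: largest Jordan block has size 3, contributing (x + 4)^3

So m_A(x) = (x + 4)^3 = x^3 + 12*x^2 + 48*x + 64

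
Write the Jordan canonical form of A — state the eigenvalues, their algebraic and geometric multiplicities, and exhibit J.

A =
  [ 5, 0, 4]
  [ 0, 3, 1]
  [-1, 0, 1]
J_3(3)

The characteristic polynomial is
  det(x·I − A) = x^3 - 9*x^2 + 27*x - 27 = (x - 3)^3

Eigenvalues and multiplicities (the geometric multiplicity of λ is n − rank(A − λI), which equals the number of Jordan blocks for λ):
  λ = 3: algebraic multiplicity = 3, geometric multiplicity = 1

Determining the block sizes for each eigenvalue:
  λ = 3: one block (gm = 1), so the single block has size am = 3 → block sizes [3]

Assembling the blocks gives a Jordan form
J =
  [3, 1, 0]
  [0, 3, 1]
  [0, 0, 3]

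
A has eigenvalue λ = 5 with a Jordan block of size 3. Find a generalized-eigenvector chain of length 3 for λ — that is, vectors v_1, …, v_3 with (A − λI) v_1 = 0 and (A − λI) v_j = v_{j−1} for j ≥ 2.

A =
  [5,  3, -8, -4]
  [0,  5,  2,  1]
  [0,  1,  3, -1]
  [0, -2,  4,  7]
A Jordan chain for λ = 5 of length 3:
v_1 = (6, 0, 2, -4)ᵀ
v_2 = (-8, 2, -2, 4)ᵀ
v_3 = (0, 0, 1, 0)ᵀ

Let N = A − (5)·I. We want v_3 with N^3 v_3 = 0 but N^2 v_3 ≠ 0; then v_{j-1} := N · v_j for j = 3, …, 2.

Pick v_3 = (0, 0, 1, 0)ᵀ.
Then v_2 = N · v_3 = (-8, 2, -2, 4)ᵀ.
Then v_1 = N · v_2 = (6, 0, 2, -4)ᵀ.

Sanity check: (A − (5)·I) v_1 = (0, 0, 0, 0)ᵀ = 0. ✓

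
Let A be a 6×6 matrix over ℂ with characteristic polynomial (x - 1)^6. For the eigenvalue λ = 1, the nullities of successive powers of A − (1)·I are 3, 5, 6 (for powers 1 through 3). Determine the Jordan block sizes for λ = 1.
Block sizes for λ = 1: [3, 2, 1]

From the dimensions of kernels of powers, the number of Jordan blocks of size at least j is d_j − d_{j−1} where d_j = dim ker(N^j) (with d_0 = 0). Computing the differences gives [3, 2, 1].
The number of blocks of size exactly k is (#blocks of size ≥ k) − (#blocks of size ≥ k + 1), so the partition is: 1 block(s) of size 1, 1 block(s) of size 2, 1 block(s) of size 3.
In nonincreasing order the block sizes are [3, 2, 1].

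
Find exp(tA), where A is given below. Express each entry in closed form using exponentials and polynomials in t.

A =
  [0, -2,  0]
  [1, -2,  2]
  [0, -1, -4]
e^{tA} =
  [t^2*exp(-2*t) + 2*t*exp(-2*t) + exp(-2*t), -2*t^2*exp(-2*t) - 2*t*exp(-2*t), -2*t^2*exp(-2*t)]
  [t^2*exp(-2*t) + t*exp(-2*t), -2*t^2*exp(-2*t) + exp(-2*t), -2*t^2*exp(-2*t) + 2*t*exp(-2*t)]
  [-t^2*exp(-2*t)/2, t^2*exp(-2*t) - t*exp(-2*t), t^2*exp(-2*t) - 2*t*exp(-2*t) + exp(-2*t)]

Strategy: write A = P · J · P⁻¹ where J is a Jordan canonical form, so e^{tA} = P · e^{tJ} · P⁻¹, and e^{tJ} can be computed block-by-block.

A has Jordan form
J =
  [-2,  1,  0]
  [ 0, -2,  1]
  [ 0,  0, -2]
(up to reordering of blocks).

Per-block formulas:
  For a 3×3 Jordan block J_3(-2): exp(t · J_3(-2)) = e^(-2t)·(I + t·N + (t^2/2)·N^2), where N is the 3×3 nilpotent shift.

After assembling e^{tJ} and conjugating by P, we get:

e^{tA} =
  [t^2*exp(-2*t) + 2*t*exp(-2*t) + exp(-2*t), -2*t^2*exp(-2*t) - 2*t*exp(-2*t), -2*t^2*exp(-2*t)]
  [t^2*exp(-2*t) + t*exp(-2*t), -2*t^2*exp(-2*t) + exp(-2*t), -2*t^2*exp(-2*t) + 2*t*exp(-2*t)]
  [-t^2*exp(-2*t)/2, t^2*exp(-2*t) - t*exp(-2*t), t^2*exp(-2*t) - 2*t*exp(-2*t) + exp(-2*t)]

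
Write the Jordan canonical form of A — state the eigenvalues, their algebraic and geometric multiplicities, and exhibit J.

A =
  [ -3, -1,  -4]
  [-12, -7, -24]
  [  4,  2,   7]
J_2(-1) ⊕ J_1(-1)

The characteristic polynomial is
  det(x·I − A) = x^3 + 3*x^2 + 3*x + 1 = (x + 1)^3

Eigenvalues and multiplicities (the geometric multiplicity of λ is n − rank(A − λI), which equals the number of Jordan blocks for λ):
  λ = -1: algebraic multiplicity = 3, geometric multiplicity = 2

Determining the block sizes for each eigenvalue:
  λ = -1: 2 blocks summing to 3 forces exactly one block of size 2 and the rest size 1 → block sizes [2, 1]

Assembling the blocks gives a Jordan form
J =
  [-1,  1,  0]
  [ 0, -1,  0]
  [ 0,  0, -1]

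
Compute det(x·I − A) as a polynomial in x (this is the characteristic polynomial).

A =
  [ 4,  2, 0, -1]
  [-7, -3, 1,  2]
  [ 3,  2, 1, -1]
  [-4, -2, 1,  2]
x^4 - 4*x^3 + 6*x^2 - 4*x + 1

Expanding det(x·I − A) (e.g. by cofactor expansion or by noting that A is similar to its Jordan form J, which has the same characteristic polynomial as A) gives
  χ_A(x) = x^4 - 4*x^3 + 6*x^2 - 4*x + 1
which factors as (x - 1)^4. The eigenvalues (with algebraic multiplicities) are λ = 1 with multiplicity 4.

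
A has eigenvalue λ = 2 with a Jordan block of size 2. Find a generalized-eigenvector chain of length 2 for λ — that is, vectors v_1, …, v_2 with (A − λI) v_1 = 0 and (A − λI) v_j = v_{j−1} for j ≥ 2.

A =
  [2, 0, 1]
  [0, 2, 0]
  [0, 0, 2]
A Jordan chain for λ = 2 of length 2:
v_1 = (1, 0, 0)ᵀ
v_2 = (0, 0, 1)ᵀ

Let N = A − (2)·I. We want v_2 with N^2 v_2 = 0 but N^1 v_2 ≠ 0; then v_{j-1} := N · v_j for j = 2, …, 2.

Pick v_2 = (0, 0, 1)ᵀ.
Then v_1 = N · v_2 = (1, 0, 0)ᵀ.

Sanity check: (A − (2)·I) v_1 = (0, 0, 0)ᵀ = 0. ✓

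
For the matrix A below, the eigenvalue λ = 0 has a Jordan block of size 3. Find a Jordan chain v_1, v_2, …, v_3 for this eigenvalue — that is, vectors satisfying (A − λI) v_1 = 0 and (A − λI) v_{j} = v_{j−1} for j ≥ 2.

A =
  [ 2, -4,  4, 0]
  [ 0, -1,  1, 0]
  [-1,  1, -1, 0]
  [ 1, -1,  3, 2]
A Jordan chain for λ = 0 of length 3:
v_1 = (0, -1, -1, 1)ᵀ
v_2 = (2, 0, -1, 1)ᵀ
v_3 = (1, 0, 0, 0)ᵀ

Let N = A − (0)·I. We want v_3 with N^3 v_3 = 0 but N^2 v_3 ≠ 0; then v_{j-1} := N · v_j for j = 3, …, 2.

Pick v_3 = (1, 0, 0, 0)ᵀ.
Then v_2 = N · v_3 = (2, 0, -1, 1)ᵀ.
Then v_1 = N · v_2 = (0, -1, -1, 1)ᵀ.

Sanity check: (A − (0)·I) v_1 = (0, 0, 0, 0)ᵀ = 0. ✓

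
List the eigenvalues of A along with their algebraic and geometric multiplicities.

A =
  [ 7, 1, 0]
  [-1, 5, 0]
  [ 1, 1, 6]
λ = 6: alg = 3, geom = 2

Step 1 — factor the characteristic polynomial to read off the algebraic multiplicities:
  χ_A(x) = (x - 6)^3

Step 2 — compute geometric multiplicities via the rank-nullity identity g(λ) = n − rank(A − λI):
  rank(A − (6)·I) = 1, so dim ker(A − (6)·I) = n − 1 = 2

Summary:
  λ = 6: algebraic multiplicity = 3, geometric multiplicity = 2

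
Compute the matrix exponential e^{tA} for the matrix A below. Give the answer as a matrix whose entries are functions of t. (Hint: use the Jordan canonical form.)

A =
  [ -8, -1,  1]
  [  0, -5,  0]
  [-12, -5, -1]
e^{tA} =
  [-3*exp(-4*t) + 4*exp(-5*t), t*exp(-5*t) - 2*exp(-4*t) + 2*exp(-5*t), exp(-4*t) - exp(-5*t)]
  [0, exp(-5*t), 0]
  [-12*exp(-4*t) + 12*exp(-5*t), 3*t*exp(-5*t) - 8*exp(-4*t) + 8*exp(-5*t), 4*exp(-4*t) - 3*exp(-5*t)]

Strategy: write A = P · J · P⁻¹ where J is a Jordan canonical form, so e^{tA} = P · e^{tJ} · P⁻¹, and e^{tJ} can be computed block-by-block.

A has Jordan form
J =
  [-5,  1,  0]
  [ 0, -5,  0]
  [ 0,  0, -4]
(up to reordering of blocks).

Per-block formulas:
  For a 1×1 block at λ = -4: exp(t · [-4]) = [e^(-4t)].
  For a 2×2 Jordan block J_2(-5): exp(t · J_2(-5)) = e^(-5t)·(I + t·N), where N is the 2×2 nilpotent shift.

After assembling e^{tJ} and conjugating by P, we get:

e^{tA} =
  [-3*exp(-4*t) + 4*exp(-5*t), t*exp(-5*t) - 2*exp(-4*t) + 2*exp(-5*t), exp(-4*t) - exp(-5*t)]
  [0, exp(-5*t), 0]
  [-12*exp(-4*t) + 12*exp(-5*t), 3*t*exp(-5*t) - 8*exp(-4*t) + 8*exp(-5*t), 4*exp(-4*t) - 3*exp(-5*t)]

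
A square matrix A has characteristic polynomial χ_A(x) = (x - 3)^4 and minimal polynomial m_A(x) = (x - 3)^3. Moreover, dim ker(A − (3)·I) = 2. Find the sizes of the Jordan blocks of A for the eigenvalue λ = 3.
Block sizes for λ = 3: [3, 1]

Step 1 — from the characteristic polynomial, algebraic multiplicity of λ = 3 is 4. From dim ker(A − (3)·I) = 2, there are exactly 2 Jordan blocks for λ = 3.
Step 2 — from the minimal polynomial, the factor (x − 3)^3 tells us the largest block for λ = 3 has size 3.
Step 3 — with total size 4, 2 blocks, and largest block 3, the block sizes (in nonincreasing order) are [3, 1].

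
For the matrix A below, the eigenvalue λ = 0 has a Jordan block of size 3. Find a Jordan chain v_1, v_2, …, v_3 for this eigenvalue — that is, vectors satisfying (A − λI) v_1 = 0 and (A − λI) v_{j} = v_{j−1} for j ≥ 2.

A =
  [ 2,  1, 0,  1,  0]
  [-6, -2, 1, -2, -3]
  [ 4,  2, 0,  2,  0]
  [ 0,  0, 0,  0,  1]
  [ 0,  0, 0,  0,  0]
A Jordan chain for λ = 0 of length 3:
v_1 = (-2, 4, -4, 0, 0)ᵀ
v_2 = (2, -6, 4, 0, 0)ᵀ
v_3 = (1, 0, 0, 0, 0)ᵀ

Let N = A − (0)·I. We want v_3 with N^3 v_3 = 0 but N^2 v_3 ≠ 0; then v_{j-1} := N · v_j for j = 3, …, 2.

Pick v_3 = (1, 0, 0, 0, 0)ᵀ.
Then v_2 = N · v_3 = (2, -6, 4, 0, 0)ᵀ.
Then v_1 = N · v_2 = (-2, 4, -4, 0, 0)ᵀ.

Sanity check: (A − (0)·I) v_1 = (0, 0, 0, 0, 0)ᵀ = 0. ✓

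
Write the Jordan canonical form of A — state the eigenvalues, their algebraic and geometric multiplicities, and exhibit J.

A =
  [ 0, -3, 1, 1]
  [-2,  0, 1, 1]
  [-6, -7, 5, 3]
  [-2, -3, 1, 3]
J_3(2) ⊕ J_1(2)

The characteristic polynomial is
  det(x·I − A) = x^4 - 8*x^3 + 24*x^2 - 32*x + 16 = (x - 2)^4

Eigenvalues and multiplicities (the geometric multiplicity of λ is n − rank(A − λI), which equals the number of Jordan blocks for λ):
  λ = 2: algebraic multiplicity = 4, geometric multiplicity = 2

Determining the block sizes for each eigenvalue:
  λ = 2: with am = 4 and gm = 2, the partition is not yet determined (e.g. several partitions of 4 into 2 parts exist). Let N = A − (2)·I. Computing rank(N^1) = 2, rank(N^2) = 1, rank(N^3) = 0; the number of blocks of size ≥ j is rank(N^{j−1}) − rank(N^j), giving [2, 1, 1]. So we have 1 block(s) of size 3, 1 block(s) of size 1 → block sizes [3, 1]

Assembling the blocks gives a Jordan form
J =
  [2, 1, 0, 0]
  [0, 2, 1, 0]
  [0, 0, 2, 0]
  [0, 0, 0, 2]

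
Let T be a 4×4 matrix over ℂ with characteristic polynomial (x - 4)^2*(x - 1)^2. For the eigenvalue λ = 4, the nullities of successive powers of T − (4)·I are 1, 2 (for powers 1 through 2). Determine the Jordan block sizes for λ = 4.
Block sizes for λ = 4: [2]

From the dimensions of kernels of powers, the number of Jordan blocks of size at least j is d_j − d_{j−1} where d_j = dim ker(N^j) (with d_0 = 0). Computing the differences gives [1, 1].
The number of blocks of size exactly k is (#blocks of size ≥ k) − (#blocks of size ≥ k + 1), so the partition is: 1 block(s) of size 2.
In nonincreasing order the block sizes are [2].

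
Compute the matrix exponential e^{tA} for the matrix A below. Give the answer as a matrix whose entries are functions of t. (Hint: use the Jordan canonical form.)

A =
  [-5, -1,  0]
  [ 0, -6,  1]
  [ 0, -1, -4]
e^{tA} =
  [exp(-5*t), t^2*exp(-5*t)/2 - t*exp(-5*t), -t^2*exp(-5*t)/2]
  [0, -t*exp(-5*t) + exp(-5*t), t*exp(-5*t)]
  [0, -t*exp(-5*t), t*exp(-5*t) + exp(-5*t)]

Strategy: write A = P · J · P⁻¹ where J is a Jordan canonical form, so e^{tA} = P · e^{tJ} · P⁻¹, and e^{tJ} can be computed block-by-block.

A has Jordan form
J =
  [-5,  1,  0]
  [ 0, -5,  1]
  [ 0,  0, -5]
(up to reordering of blocks).

Per-block formulas:
  For a 3×3 Jordan block J_3(-5): exp(t · J_3(-5)) = e^(-5t)·(I + t·N + (t^2/2)·N^2), where N is the 3×3 nilpotent shift.

After assembling e^{tJ} and conjugating by P, we get:

e^{tA} =
  [exp(-5*t), t^2*exp(-5*t)/2 - t*exp(-5*t), -t^2*exp(-5*t)/2]
  [0, -t*exp(-5*t) + exp(-5*t), t*exp(-5*t)]
  [0, -t*exp(-5*t), t*exp(-5*t) + exp(-5*t)]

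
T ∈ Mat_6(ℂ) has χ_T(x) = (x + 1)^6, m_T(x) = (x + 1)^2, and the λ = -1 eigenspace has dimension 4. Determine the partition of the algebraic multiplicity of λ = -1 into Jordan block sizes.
Block sizes for λ = -1: [2, 2, 1, 1]

Step 1 — from the characteristic polynomial, algebraic multiplicity of λ = -1 is 6. From dim ker(T − (-1)·I) = 4, there are exactly 4 Jordan blocks for λ = -1.
Step 2 — from the minimal polynomial, the factor (x + 1)^2 tells us the largest block for λ = -1 has size 2.
Step 3 — with total size 6, 4 blocks, and largest block 2, the block sizes (in nonincreasing order) are [2, 2, 1, 1].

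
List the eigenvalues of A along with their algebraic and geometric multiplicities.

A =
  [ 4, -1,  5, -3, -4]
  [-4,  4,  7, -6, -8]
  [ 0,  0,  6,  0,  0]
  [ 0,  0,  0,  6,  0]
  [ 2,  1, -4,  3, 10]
λ = 6: alg = 5, geom = 3

Step 1 — factor the characteristic polynomial to read off the algebraic multiplicities:
  χ_A(x) = (x - 6)^5

Step 2 — compute geometric multiplicities via the rank-nullity identity g(λ) = n − rank(A − λI):
  rank(A − (6)·I) = 2, so dim ker(A − (6)·I) = n − 2 = 3

Summary:
  λ = 6: algebraic multiplicity = 5, geometric multiplicity = 3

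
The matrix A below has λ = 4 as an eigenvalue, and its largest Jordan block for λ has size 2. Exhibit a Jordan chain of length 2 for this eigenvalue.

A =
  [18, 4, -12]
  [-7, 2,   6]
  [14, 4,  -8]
A Jordan chain for λ = 4 of length 2:
v_1 = (14, -7, 14)ᵀ
v_2 = (1, 0, 0)ᵀ

Let N = A − (4)·I. We want v_2 with N^2 v_2 = 0 but N^1 v_2 ≠ 0; then v_{j-1} := N · v_j for j = 2, …, 2.

Pick v_2 = (1, 0, 0)ᵀ.
Then v_1 = N · v_2 = (14, -7, 14)ᵀ.

Sanity check: (A − (4)·I) v_1 = (0, 0, 0)ᵀ = 0. ✓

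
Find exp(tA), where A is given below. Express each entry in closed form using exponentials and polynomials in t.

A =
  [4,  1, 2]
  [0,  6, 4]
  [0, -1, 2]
e^{tA} =
  [exp(4*t), t*exp(4*t), 2*t*exp(4*t)]
  [0, 2*t*exp(4*t) + exp(4*t), 4*t*exp(4*t)]
  [0, -t*exp(4*t), -2*t*exp(4*t) + exp(4*t)]

Strategy: write A = P · J · P⁻¹ where J is a Jordan canonical form, so e^{tA} = P · e^{tJ} · P⁻¹, and e^{tJ} can be computed block-by-block.

A has Jordan form
J =
  [4, 1, 0]
  [0, 4, 0]
  [0, 0, 4]
(up to reordering of blocks).

Per-block formulas:
  For a 1×1 block at λ = 4: exp(t · [4]) = [e^(4t)].
  For a 2×2 Jordan block J_2(4): exp(t · J_2(4)) = e^(4t)·(I + t·N), where N is the 2×2 nilpotent shift.

After assembling e^{tJ} and conjugating by P, we get:

e^{tA} =
  [exp(4*t), t*exp(4*t), 2*t*exp(4*t)]
  [0, 2*t*exp(4*t) + exp(4*t), 4*t*exp(4*t)]
  [0, -t*exp(4*t), -2*t*exp(4*t) + exp(4*t)]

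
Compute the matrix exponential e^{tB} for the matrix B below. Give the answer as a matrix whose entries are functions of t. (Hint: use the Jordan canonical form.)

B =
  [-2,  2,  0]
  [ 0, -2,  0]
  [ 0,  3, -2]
e^{tB} =
  [exp(-2*t), 2*t*exp(-2*t), 0]
  [0, exp(-2*t), 0]
  [0, 3*t*exp(-2*t), exp(-2*t)]

Strategy: write B = P · J · P⁻¹ where J is a Jordan canonical form, so e^{tB} = P · e^{tJ} · P⁻¹, and e^{tJ} can be computed block-by-block.

B has Jordan form
J =
  [-2,  1,  0]
  [ 0, -2,  0]
  [ 0,  0, -2]
(up to reordering of blocks).

Per-block formulas:
  For a 2×2 Jordan block J_2(-2): exp(t · J_2(-2)) = e^(-2t)·(I + t·N), where N is the 2×2 nilpotent shift.
  For a 1×1 block at λ = -2: exp(t · [-2]) = [e^(-2t)].

After assembling e^{tJ} and conjugating by P, we get:

e^{tB} =
  [exp(-2*t), 2*t*exp(-2*t), 0]
  [0, exp(-2*t), 0]
  [0, 3*t*exp(-2*t), exp(-2*t)]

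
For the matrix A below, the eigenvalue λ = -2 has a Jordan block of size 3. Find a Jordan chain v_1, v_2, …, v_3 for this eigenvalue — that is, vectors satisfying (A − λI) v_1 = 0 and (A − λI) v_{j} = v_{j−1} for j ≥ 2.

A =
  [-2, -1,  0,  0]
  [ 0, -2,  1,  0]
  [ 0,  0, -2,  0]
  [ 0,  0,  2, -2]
A Jordan chain for λ = -2 of length 3:
v_1 = (-1, 0, 0, 0)ᵀ
v_2 = (0, 1, 0, 2)ᵀ
v_3 = (0, 0, 1, 0)ᵀ

Let N = A − (-2)·I. We want v_3 with N^3 v_3 = 0 but N^2 v_3 ≠ 0; then v_{j-1} := N · v_j for j = 3, …, 2.

Pick v_3 = (0, 0, 1, 0)ᵀ.
Then v_2 = N · v_3 = (0, 1, 0, 2)ᵀ.
Then v_1 = N · v_2 = (-1, 0, 0, 0)ᵀ.

Sanity check: (A − (-2)·I) v_1 = (0, 0, 0, 0)ᵀ = 0. ✓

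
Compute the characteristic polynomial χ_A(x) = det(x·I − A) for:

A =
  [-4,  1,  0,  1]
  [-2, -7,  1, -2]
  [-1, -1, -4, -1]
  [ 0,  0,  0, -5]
x^4 + 20*x^3 + 150*x^2 + 500*x + 625

Expanding det(x·I − A) (e.g. by cofactor expansion or by noting that A is similar to its Jordan form J, which has the same characteristic polynomial as A) gives
  χ_A(x) = x^4 + 20*x^3 + 150*x^2 + 500*x + 625
which factors as (x + 5)^4. The eigenvalues (with algebraic multiplicities) are λ = -5 with multiplicity 4.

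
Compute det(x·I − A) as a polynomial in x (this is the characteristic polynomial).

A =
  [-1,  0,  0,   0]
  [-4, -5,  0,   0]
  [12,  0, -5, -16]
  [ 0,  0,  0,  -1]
x^4 + 12*x^3 + 46*x^2 + 60*x + 25

Expanding det(x·I − A) (e.g. by cofactor expansion or by noting that A is similar to its Jordan form J, which has the same characteristic polynomial as A) gives
  χ_A(x) = x^4 + 12*x^3 + 46*x^2 + 60*x + 25
which factors as (x + 1)^2*(x + 5)^2. The eigenvalues (with algebraic multiplicities) are λ = -5 with multiplicity 2, λ = -1 with multiplicity 2.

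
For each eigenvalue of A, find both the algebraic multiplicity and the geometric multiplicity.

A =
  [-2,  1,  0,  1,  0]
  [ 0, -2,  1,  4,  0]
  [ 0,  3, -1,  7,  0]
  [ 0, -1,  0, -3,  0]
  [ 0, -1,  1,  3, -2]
λ = -2: alg = 5, geom = 3

Step 1 — factor the characteristic polynomial to read off the algebraic multiplicities:
  χ_A(x) = (x + 2)^5

Step 2 — compute geometric multiplicities via the rank-nullity identity g(λ) = n − rank(A − λI):
  rank(A − (-2)·I) = 2, so dim ker(A − (-2)·I) = n − 2 = 3

Summary:
  λ = -2: algebraic multiplicity = 5, geometric multiplicity = 3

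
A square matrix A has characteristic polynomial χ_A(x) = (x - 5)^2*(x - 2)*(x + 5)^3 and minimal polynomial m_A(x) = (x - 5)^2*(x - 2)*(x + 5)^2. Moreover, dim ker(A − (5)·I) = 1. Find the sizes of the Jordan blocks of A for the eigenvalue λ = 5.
Block sizes for λ = 5: [2]

Step 1 — from the characteristic polynomial, algebraic multiplicity of λ = 5 is 2. From dim ker(A − (5)·I) = 1, there are exactly 1 Jordan blocks for λ = 5.
Step 2 — from the minimal polynomial, the factor (x − 5)^2 tells us the largest block for λ = 5 has size 2.
Step 3 — with total size 2, 1 blocks, and largest block 2, the block sizes (in nonincreasing order) are [2].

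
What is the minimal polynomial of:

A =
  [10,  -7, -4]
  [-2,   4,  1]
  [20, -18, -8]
x^3 - 6*x^2 + 12*x - 8

The characteristic polynomial is χ_A(x) = (x - 2)^3, so the eigenvalues are known. The minimal polynomial is
  m_A(x) = Π_λ (x − λ)^{k_λ}
where k_λ is the size of the *largest* Jordan block for λ (equivalently, the smallest k with (A − λI)^k v = 0 for every generalised eigenvector v of λ).

  λ = 2: largest Jordan block has size 3, contributing (x − 2)^3

So m_A(x) = (x - 2)^3 = x^3 - 6*x^2 + 12*x - 8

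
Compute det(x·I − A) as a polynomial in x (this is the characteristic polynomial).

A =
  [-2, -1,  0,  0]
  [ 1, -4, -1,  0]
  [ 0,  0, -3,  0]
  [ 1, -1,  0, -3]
x^4 + 12*x^3 + 54*x^2 + 108*x + 81

Expanding det(x·I − A) (e.g. by cofactor expansion or by noting that A is similar to its Jordan form J, which has the same characteristic polynomial as A) gives
  χ_A(x) = x^4 + 12*x^3 + 54*x^2 + 108*x + 81
which factors as (x + 3)^4. The eigenvalues (with algebraic multiplicities) are λ = -3 with multiplicity 4.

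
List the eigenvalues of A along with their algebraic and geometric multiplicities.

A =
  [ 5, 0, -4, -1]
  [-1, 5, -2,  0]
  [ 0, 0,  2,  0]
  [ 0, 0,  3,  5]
λ = 2: alg = 1, geom = 1; λ = 5: alg = 3, geom = 1

Step 1 — factor the characteristic polynomial to read off the algebraic multiplicities:
  χ_A(x) = (x - 5)^3*(x - 2)

Step 2 — compute geometric multiplicities via the rank-nullity identity g(λ) = n − rank(A − λI):
  rank(A − (2)·I) = 3, so dim ker(A − (2)·I) = n − 3 = 1
  rank(A − (5)·I) = 3, so dim ker(A − (5)·I) = n − 3 = 1

Summary:
  λ = 2: algebraic multiplicity = 1, geometric multiplicity = 1
  λ = 5: algebraic multiplicity = 3, geometric multiplicity = 1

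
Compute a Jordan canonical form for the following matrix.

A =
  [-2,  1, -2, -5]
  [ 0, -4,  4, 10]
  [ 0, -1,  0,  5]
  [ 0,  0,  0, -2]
J_2(-2) ⊕ J_1(-2) ⊕ J_1(-2)

The characteristic polynomial is
  det(x·I − A) = x^4 + 8*x^3 + 24*x^2 + 32*x + 16 = (x + 2)^4

Eigenvalues and multiplicities (the geometric multiplicity of λ is n − rank(A − λI), which equals the number of Jordan blocks for λ):
  λ = -2: algebraic multiplicity = 4, geometric multiplicity = 3

Determining the block sizes for each eigenvalue:
  λ = -2: 3 blocks summing to 4 forces exactly one block of size 2 and the rest size 1 → block sizes [2, 1, 1]

Assembling the blocks gives a Jordan form
J =
  [-2,  1,  0,  0]
  [ 0, -2,  0,  0]
  [ 0,  0, -2,  0]
  [ 0,  0,  0, -2]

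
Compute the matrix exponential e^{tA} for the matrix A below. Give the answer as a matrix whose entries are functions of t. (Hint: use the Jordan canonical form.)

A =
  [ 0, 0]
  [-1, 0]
e^{tA} =
  [1, 0]
  [-t, 1]

Strategy: write A = P · J · P⁻¹ where J is a Jordan canonical form, so e^{tA} = P · e^{tJ} · P⁻¹, and e^{tJ} can be computed block-by-block.

A has Jordan form
J =
  [0, 1]
  [0, 0]
(up to reordering of blocks).

Per-block formulas:
  For a 2×2 Jordan block J_2(0): exp(t · J_2(0)) = e^(0t)·(I + t·N), where N is the 2×2 nilpotent shift.

After assembling e^{tJ} and conjugating by P, we get:

e^{tA} =
  [1, 0]
  [-t, 1]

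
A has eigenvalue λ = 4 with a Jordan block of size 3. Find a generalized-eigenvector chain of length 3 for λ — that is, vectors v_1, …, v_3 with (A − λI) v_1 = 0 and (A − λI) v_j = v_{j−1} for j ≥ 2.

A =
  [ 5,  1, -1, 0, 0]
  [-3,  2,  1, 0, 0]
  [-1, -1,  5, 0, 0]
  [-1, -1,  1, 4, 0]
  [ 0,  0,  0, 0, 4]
A Jordan chain for λ = 4 of length 3:
v_1 = (-1, 2, 1, 1, 0)ᵀ
v_2 = (1, -3, -1, -1, 0)ᵀ
v_3 = (1, 0, 0, 0, 0)ᵀ

Let N = A − (4)·I. We want v_3 with N^3 v_3 = 0 but N^2 v_3 ≠ 0; then v_{j-1} := N · v_j for j = 3, …, 2.

Pick v_3 = (1, 0, 0, 0, 0)ᵀ.
Then v_2 = N · v_3 = (1, -3, -1, -1, 0)ᵀ.
Then v_1 = N · v_2 = (-1, 2, 1, 1, 0)ᵀ.

Sanity check: (A − (4)·I) v_1 = (0, 0, 0, 0, 0)ᵀ = 0. ✓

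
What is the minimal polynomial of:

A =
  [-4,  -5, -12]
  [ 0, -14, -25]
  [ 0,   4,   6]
x^3 + 12*x^2 + 48*x + 64

The characteristic polynomial is χ_A(x) = (x + 4)^3, so the eigenvalues are known. The minimal polynomial is
  m_A(x) = Π_λ (x − λ)^{k_λ}
where k_λ is the size of the *largest* Jordan block for λ (equivalently, the smallest k with (A − λI)^k v = 0 for every generalised eigenvector v of λ).

  λ = -4: largest Jordan block has size 3, contributing (x + 4)^3

So m_A(x) = (x + 4)^3 = x^3 + 12*x^2 + 48*x + 64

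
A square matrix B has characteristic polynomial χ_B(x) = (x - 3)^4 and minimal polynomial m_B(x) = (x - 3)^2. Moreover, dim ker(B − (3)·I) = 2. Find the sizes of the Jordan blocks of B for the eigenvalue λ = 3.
Block sizes for λ = 3: [2, 2]

Step 1 — from the characteristic polynomial, algebraic multiplicity of λ = 3 is 4. From dim ker(B − (3)·I) = 2, there are exactly 2 Jordan blocks for λ = 3.
Step 2 — from the minimal polynomial, the factor (x − 3)^2 tells us the largest block for λ = 3 has size 2.
Step 3 — with total size 4, 2 blocks, and largest block 2, the block sizes (in nonincreasing order) are [2, 2].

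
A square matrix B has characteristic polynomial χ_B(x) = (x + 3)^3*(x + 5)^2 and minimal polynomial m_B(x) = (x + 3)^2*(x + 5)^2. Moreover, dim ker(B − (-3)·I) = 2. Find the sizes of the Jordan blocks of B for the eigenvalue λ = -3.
Block sizes for λ = -3: [2, 1]

Step 1 — from the characteristic polynomial, algebraic multiplicity of λ = -3 is 3. From dim ker(B − (-3)·I) = 2, there are exactly 2 Jordan blocks for λ = -3.
Step 2 — from the minimal polynomial, the factor (x + 3)^2 tells us the largest block for λ = -3 has size 2.
Step 3 — with total size 3, 2 blocks, and largest block 2, the block sizes (in nonincreasing order) are [2, 1].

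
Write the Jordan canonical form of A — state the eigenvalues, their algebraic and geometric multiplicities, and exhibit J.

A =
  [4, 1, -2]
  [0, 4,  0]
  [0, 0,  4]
J_2(4) ⊕ J_1(4)

The characteristic polynomial is
  det(x·I − A) = x^3 - 12*x^2 + 48*x - 64 = (x - 4)^3

Eigenvalues and multiplicities (the geometric multiplicity of λ is n − rank(A − λI), which equals the number of Jordan blocks for λ):
  λ = 4: algebraic multiplicity = 3, geometric multiplicity = 2

Determining the block sizes for each eigenvalue:
  λ = 4: 2 blocks summing to 3 forces exactly one block of size 2 and the rest size 1 → block sizes [2, 1]

Assembling the blocks gives a Jordan form
J =
  [4, 1, 0]
  [0, 4, 0]
  [0, 0, 4]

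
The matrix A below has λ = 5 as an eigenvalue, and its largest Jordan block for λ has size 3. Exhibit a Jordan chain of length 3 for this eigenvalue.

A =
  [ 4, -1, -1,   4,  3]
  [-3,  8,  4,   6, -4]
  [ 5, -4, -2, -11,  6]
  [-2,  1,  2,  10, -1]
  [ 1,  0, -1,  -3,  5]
A Jordan chain for λ = 5 of length 3:
v_1 = (-6, -2, 0, -2, 0)ᵀ
v_2 = (-1, -3, 5, -2, 1)ᵀ
v_3 = (1, 0, 0, 0, 0)ᵀ

Let N = A − (5)·I. We want v_3 with N^3 v_3 = 0 but N^2 v_3 ≠ 0; then v_{j-1} := N · v_j for j = 3, …, 2.

Pick v_3 = (1, 0, 0, 0, 0)ᵀ.
Then v_2 = N · v_3 = (-1, -3, 5, -2, 1)ᵀ.
Then v_1 = N · v_2 = (-6, -2, 0, -2, 0)ᵀ.

Sanity check: (A − (5)·I) v_1 = (0, 0, 0, 0, 0)ᵀ = 0. ✓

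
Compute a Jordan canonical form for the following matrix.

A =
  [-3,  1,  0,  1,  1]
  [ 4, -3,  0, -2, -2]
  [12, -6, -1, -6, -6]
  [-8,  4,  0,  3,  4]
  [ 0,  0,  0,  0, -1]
J_2(-1) ⊕ J_1(-1) ⊕ J_1(-1) ⊕ J_1(-1)

The characteristic polynomial is
  det(x·I − A) = x^5 + 5*x^4 + 10*x^3 + 10*x^2 + 5*x + 1 = (x + 1)^5

Eigenvalues and multiplicities (the geometric multiplicity of λ is n − rank(A − λI), which equals the number of Jordan blocks for λ):
  λ = -1: algebraic multiplicity = 5, geometric multiplicity = 4

Determining the block sizes for each eigenvalue:
  λ = -1: 4 blocks summing to 5 forces exactly one block of size 2 and the rest size 1 → block sizes [2, 1, 1, 1]

Assembling the blocks gives a Jordan form
J =
  [-1,  1,  0,  0,  0]
  [ 0, -1,  0,  0,  0]
  [ 0,  0, -1,  0,  0]
  [ 0,  0,  0, -1,  0]
  [ 0,  0,  0,  0, -1]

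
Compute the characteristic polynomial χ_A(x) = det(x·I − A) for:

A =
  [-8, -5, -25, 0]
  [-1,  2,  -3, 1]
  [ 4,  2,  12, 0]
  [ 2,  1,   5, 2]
x^4 - 8*x^3 + 24*x^2 - 32*x + 16

Expanding det(x·I − A) (e.g. by cofactor expansion or by noting that A is similar to its Jordan form J, which has the same characteristic polynomial as A) gives
  χ_A(x) = x^4 - 8*x^3 + 24*x^2 - 32*x + 16
which factors as (x - 2)^4. The eigenvalues (with algebraic multiplicities) are λ = 2 with multiplicity 4.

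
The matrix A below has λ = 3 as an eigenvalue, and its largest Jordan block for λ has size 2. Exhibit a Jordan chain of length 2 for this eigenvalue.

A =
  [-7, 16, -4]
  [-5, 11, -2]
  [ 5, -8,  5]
A Jordan chain for λ = 3 of length 2:
v_1 = (-10, -5, 5)ᵀ
v_2 = (1, 0, 0)ᵀ

Let N = A − (3)·I. We want v_2 with N^2 v_2 = 0 but N^1 v_2 ≠ 0; then v_{j-1} := N · v_j for j = 2, …, 2.

Pick v_2 = (1, 0, 0)ᵀ.
Then v_1 = N · v_2 = (-10, -5, 5)ᵀ.

Sanity check: (A − (3)·I) v_1 = (0, 0, 0)ᵀ = 0. ✓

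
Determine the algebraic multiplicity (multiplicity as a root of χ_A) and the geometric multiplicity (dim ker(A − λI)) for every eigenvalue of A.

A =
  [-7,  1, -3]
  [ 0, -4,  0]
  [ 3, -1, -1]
λ = -4: alg = 3, geom = 2

Step 1 — factor the characteristic polynomial to read off the algebraic multiplicities:
  χ_A(x) = (x + 4)^3

Step 2 — compute geometric multiplicities via the rank-nullity identity g(λ) = n − rank(A − λI):
  rank(A − (-4)·I) = 1, so dim ker(A − (-4)·I) = n − 1 = 2

Summary:
  λ = -4: algebraic multiplicity = 3, geometric multiplicity = 2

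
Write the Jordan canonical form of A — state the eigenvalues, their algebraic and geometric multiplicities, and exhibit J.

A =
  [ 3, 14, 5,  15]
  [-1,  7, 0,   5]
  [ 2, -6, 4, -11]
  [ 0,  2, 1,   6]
J_2(5) ⊕ J_2(5)

The characteristic polynomial is
  det(x·I − A) = x^4 - 20*x^3 + 150*x^2 - 500*x + 625 = (x - 5)^4

Eigenvalues and multiplicities (the geometric multiplicity of λ is n − rank(A − λI), which equals the number of Jordan blocks for λ):
  λ = 5: algebraic multiplicity = 4, geometric multiplicity = 2

Determining the block sizes for each eigenvalue:
  λ = 5: with am = 4 and gm = 2, the partition is not yet determined (e.g. several partitions of 4 into 2 parts exist). Let N = A − (5)·I. Computing rank(N^1) = 2, rank(N^2) = 0; the number of blocks of size ≥ j is rank(N^{j−1}) − rank(N^j), giving [2, 2]. So we have 2 block(s) of size 2 → block sizes [2, 2]

Assembling the blocks gives a Jordan form
J =
  [5, 1, 0, 0]
  [0, 5, 0, 0]
  [0, 0, 5, 1]
  [0, 0, 0, 5]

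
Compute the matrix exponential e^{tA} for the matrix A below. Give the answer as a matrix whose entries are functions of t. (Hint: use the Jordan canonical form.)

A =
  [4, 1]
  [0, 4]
e^{tA} =
  [exp(4*t), t*exp(4*t)]
  [0, exp(4*t)]

Strategy: write A = P · J · P⁻¹ where J is a Jordan canonical form, so e^{tA} = P · e^{tJ} · P⁻¹, and e^{tJ} can be computed block-by-block.

A has Jordan form
J =
  [4, 1]
  [0, 4]
(up to reordering of blocks).

Per-block formulas:
  For a 2×2 Jordan block J_2(4): exp(t · J_2(4)) = e^(4t)·(I + t·N), where N is the 2×2 nilpotent shift.

After assembling e^{tJ} and conjugating by P, we get:

e^{tA} =
  [exp(4*t), t*exp(4*t)]
  [0, exp(4*t)]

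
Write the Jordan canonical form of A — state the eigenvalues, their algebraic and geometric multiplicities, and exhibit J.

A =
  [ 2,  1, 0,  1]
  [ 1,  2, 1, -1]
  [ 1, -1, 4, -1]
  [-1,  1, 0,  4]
J_3(3) ⊕ J_1(3)

The characteristic polynomial is
  det(x·I − A) = x^4 - 12*x^3 + 54*x^2 - 108*x + 81 = (x - 3)^4

Eigenvalues and multiplicities (the geometric multiplicity of λ is n − rank(A − λI), which equals the number of Jordan blocks for λ):
  λ = 3: algebraic multiplicity = 4, geometric multiplicity = 2

Determining the block sizes for each eigenvalue:
  λ = 3: with am = 4 and gm = 2, the partition is not yet determined (e.g. several partitions of 4 into 2 parts exist). Let N = A − (3)·I. Computing rank(N^1) = 2, rank(N^2) = 1, rank(N^3) = 0; the number of blocks of size ≥ j is rank(N^{j−1}) − rank(N^j), giving [2, 1, 1]. So we have 1 block(s) of size 3, 1 block(s) of size 1 → block sizes [3, 1]

Assembling the blocks gives a Jordan form
J =
  [3, 1, 0, 0]
  [0, 3, 1, 0]
  [0, 0, 3, 0]
  [0, 0, 0, 3]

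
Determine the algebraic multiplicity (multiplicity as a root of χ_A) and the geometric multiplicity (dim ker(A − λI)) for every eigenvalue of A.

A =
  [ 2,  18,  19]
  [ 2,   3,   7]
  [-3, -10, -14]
λ = -3: alg = 3, geom = 1

Step 1 — factor the characteristic polynomial to read off the algebraic multiplicities:
  χ_A(x) = (x + 3)^3

Step 2 — compute geometric multiplicities via the rank-nullity identity g(λ) = n − rank(A − λI):
  rank(A − (-3)·I) = 2, so dim ker(A − (-3)·I) = n − 2 = 1

Summary:
  λ = -3: algebraic multiplicity = 3, geometric multiplicity = 1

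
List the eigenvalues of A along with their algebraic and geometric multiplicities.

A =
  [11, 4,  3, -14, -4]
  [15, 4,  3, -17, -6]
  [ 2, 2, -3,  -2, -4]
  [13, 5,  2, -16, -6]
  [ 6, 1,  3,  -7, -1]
λ = -1: alg = 5, geom = 2

Step 1 — factor the characteristic polynomial to read off the algebraic multiplicities:
  χ_A(x) = (x + 1)^5

Step 2 — compute geometric multiplicities via the rank-nullity identity g(λ) = n − rank(A − λI):
  rank(A − (-1)·I) = 3, so dim ker(A − (-1)·I) = n − 3 = 2

Summary:
  λ = -1: algebraic multiplicity = 5, geometric multiplicity = 2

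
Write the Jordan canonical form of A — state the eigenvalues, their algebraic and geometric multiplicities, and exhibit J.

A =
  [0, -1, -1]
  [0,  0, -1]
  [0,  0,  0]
J_3(0)

The characteristic polynomial is
  det(x·I − A) = x^3

Eigenvalues and multiplicities (the geometric multiplicity of λ is n − rank(A − λI), which equals the number of Jordan blocks for λ):
  λ = 0: algebraic multiplicity = 3, geometric multiplicity = 1

Determining the block sizes for each eigenvalue:
  λ = 0: one block (gm = 1), so the single block has size am = 3 → block sizes [3]

Assembling the blocks gives a Jordan form
J =
  [0, 1, 0]
  [0, 0, 1]
  [0, 0, 0]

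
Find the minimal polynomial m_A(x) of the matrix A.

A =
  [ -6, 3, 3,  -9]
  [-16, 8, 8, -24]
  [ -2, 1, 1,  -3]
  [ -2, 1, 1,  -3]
x^2

The characteristic polynomial is χ_A(x) = x^4, so the eigenvalues are known. The minimal polynomial is
  m_A(x) = Π_λ (x − λ)^{k_λ}
where k_λ is the size of the *largest* Jordan block for λ (equivalently, the smallest k with (A − λI)^k v = 0 for every generalised eigenvector v of λ).

  λ = 0: largest Jordan block has size 2, contributing (x − 0)^2

So m_A(x) = x^2 = x^2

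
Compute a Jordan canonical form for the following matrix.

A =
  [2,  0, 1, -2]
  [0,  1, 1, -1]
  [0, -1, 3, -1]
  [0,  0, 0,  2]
J_3(2) ⊕ J_1(2)

The characteristic polynomial is
  det(x·I − A) = x^4 - 8*x^3 + 24*x^2 - 32*x + 16 = (x - 2)^4

Eigenvalues and multiplicities (the geometric multiplicity of λ is n − rank(A − λI), which equals the number of Jordan blocks for λ):
  λ = 2: algebraic multiplicity = 4, geometric multiplicity = 2

Determining the block sizes for each eigenvalue:
  λ = 2: with am = 4 and gm = 2, the partition is not yet determined (e.g. several partitions of 4 into 2 parts exist). Let N = A − (2)·I. Computing rank(N^1) = 2, rank(N^2) = 1, rank(N^3) = 0; the number of blocks of size ≥ j is rank(N^{j−1}) − rank(N^j), giving [2, 1, 1]. So we have 1 block(s) of size 3, 1 block(s) of size 1 → block sizes [3, 1]

Assembling the blocks gives a Jordan form
J =
  [2, 1, 0, 0]
  [0, 2, 1, 0]
  [0, 0, 2, 0]
  [0, 0, 0, 2]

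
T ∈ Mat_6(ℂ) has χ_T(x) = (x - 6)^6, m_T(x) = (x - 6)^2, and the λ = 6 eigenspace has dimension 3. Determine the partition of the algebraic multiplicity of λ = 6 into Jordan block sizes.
Block sizes for λ = 6: [2, 2, 2]

Step 1 — from the characteristic polynomial, algebraic multiplicity of λ = 6 is 6. From dim ker(T − (6)·I) = 3, there are exactly 3 Jordan blocks for λ = 6.
Step 2 — from the minimal polynomial, the factor (x − 6)^2 tells us the largest block for λ = 6 has size 2.
Step 3 — with total size 6, 3 blocks, and largest block 2, the block sizes (in nonincreasing order) are [2, 2, 2].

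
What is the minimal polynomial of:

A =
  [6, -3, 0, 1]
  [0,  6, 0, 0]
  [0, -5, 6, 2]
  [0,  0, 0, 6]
x^2 - 12*x + 36

The characteristic polynomial is χ_A(x) = (x - 6)^4, so the eigenvalues are known. The minimal polynomial is
  m_A(x) = Π_λ (x − λ)^{k_λ}
where k_λ is the size of the *largest* Jordan block for λ (equivalently, the smallest k with (A − λI)^k v = 0 for every generalised eigenvector v of λ).

  λ = 6: largest Jordan block has size 2, contributing (x − 6)^2

So m_A(x) = (x - 6)^2 = x^2 - 12*x + 36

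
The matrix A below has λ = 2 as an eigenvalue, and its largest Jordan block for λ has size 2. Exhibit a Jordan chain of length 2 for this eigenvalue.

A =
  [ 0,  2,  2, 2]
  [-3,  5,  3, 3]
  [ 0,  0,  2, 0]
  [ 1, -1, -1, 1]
A Jordan chain for λ = 2 of length 2:
v_1 = (-2, -3, 0, 1)ᵀ
v_2 = (1, 0, 0, 0)ᵀ

Let N = A − (2)·I. We want v_2 with N^2 v_2 = 0 but N^1 v_2 ≠ 0; then v_{j-1} := N · v_j for j = 2, …, 2.

Pick v_2 = (1, 0, 0, 0)ᵀ.
Then v_1 = N · v_2 = (-2, -3, 0, 1)ᵀ.

Sanity check: (A − (2)·I) v_1 = (0, 0, 0, 0)ᵀ = 0. ✓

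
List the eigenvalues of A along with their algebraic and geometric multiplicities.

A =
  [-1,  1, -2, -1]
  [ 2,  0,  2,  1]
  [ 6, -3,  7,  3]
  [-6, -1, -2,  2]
λ = 1: alg = 2, geom = 2; λ = 3: alg = 2, geom = 1

Step 1 — factor the characteristic polynomial to read off the algebraic multiplicities:
  χ_A(x) = (x - 3)^2*(x - 1)^2

Step 2 — compute geometric multiplicities via the rank-nullity identity g(λ) = n − rank(A − λI):
  rank(A − (1)·I) = 2, so dim ker(A − (1)·I) = n − 2 = 2
  rank(A − (3)·I) = 3, so dim ker(A − (3)·I) = n − 3 = 1

Summary:
  λ = 1: algebraic multiplicity = 2, geometric multiplicity = 2
  λ = 3: algebraic multiplicity = 2, geometric multiplicity = 1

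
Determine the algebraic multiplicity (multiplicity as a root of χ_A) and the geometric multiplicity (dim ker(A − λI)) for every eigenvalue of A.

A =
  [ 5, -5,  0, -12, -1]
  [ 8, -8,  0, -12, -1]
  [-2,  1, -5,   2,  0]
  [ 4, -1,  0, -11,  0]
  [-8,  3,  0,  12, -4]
λ = -5: alg = 4, geom = 2; λ = -3: alg = 1, geom = 1

Step 1 — factor the characteristic polynomial to read off the algebraic multiplicities:
  χ_A(x) = (x + 3)*(x + 5)^4

Step 2 — compute geometric multiplicities via the rank-nullity identity g(λ) = n − rank(A − λI):
  rank(A − (-5)·I) = 3, so dim ker(A − (-5)·I) = n − 3 = 2
  rank(A − (-3)·I) = 4, so dim ker(A − (-3)·I) = n − 4 = 1

Summary:
  λ = -5: algebraic multiplicity = 4, geometric multiplicity = 2
  λ = -3: algebraic multiplicity = 1, geometric multiplicity = 1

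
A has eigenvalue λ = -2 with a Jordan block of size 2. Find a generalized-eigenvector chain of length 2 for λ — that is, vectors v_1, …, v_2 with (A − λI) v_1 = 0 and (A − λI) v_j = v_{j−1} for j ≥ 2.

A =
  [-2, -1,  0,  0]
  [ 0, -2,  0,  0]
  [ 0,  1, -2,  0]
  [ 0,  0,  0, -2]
A Jordan chain for λ = -2 of length 2:
v_1 = (-1, 0, 1, 0)ᵀ
v_2 = (0, 1, 0, 0)ᵀ

Let N = A − (-2)·I. We want v_2 with N^2 v_2 = 0 but N^1 v_2 ≠ 0; then v_{j-1} := N · v_j for j = 2, …, 2.

Pick v_2 = (0, 1, 0, 0)ᵀ.
Then v_1 = N · v_2 = (-1, 0, 1, 0)ᵀ.

Sanity check: (A − (-2)·I) v_1 = (0, 0, 0, 0)ᵀ = 0. ✓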